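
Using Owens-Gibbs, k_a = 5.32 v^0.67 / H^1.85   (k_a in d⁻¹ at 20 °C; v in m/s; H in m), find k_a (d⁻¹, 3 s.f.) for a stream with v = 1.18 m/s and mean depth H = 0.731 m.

k_a = 5.32 × 1.18^0.67 / 0.731^1.85 = 5.32 × 1.117 / 0.5601 = 10.61 d⁻¹.

k_a ≈ 10.6 d⁻¹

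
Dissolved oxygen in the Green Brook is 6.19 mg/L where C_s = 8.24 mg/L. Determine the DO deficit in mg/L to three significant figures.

D = C_s − C = 8.24 − 6.19 = 2.05 mg/L.

D ≈ 2.05 mg/L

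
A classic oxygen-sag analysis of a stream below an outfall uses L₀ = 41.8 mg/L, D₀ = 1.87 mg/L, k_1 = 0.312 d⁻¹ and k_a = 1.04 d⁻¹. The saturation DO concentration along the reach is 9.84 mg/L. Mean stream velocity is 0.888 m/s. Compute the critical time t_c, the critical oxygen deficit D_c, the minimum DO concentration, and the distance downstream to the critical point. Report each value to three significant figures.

t_c ≈ 1.50 d; D_c ≈ 7.85 mg/L; min DO ≈ 1.99 mg/L; x_c ≈ 115 km

At the critical point dD/dt = 0, so k_1 L₀ e^(−k_1 t) = k_a D. Substituting D(t) from the Streeter–Phelps equation and solving for t gives
t_c = ln[(k_a/k_1)(1 − D₀(k_a−k_1)/(k_1 L₀))] / (k_a−k_1).
Here k_a−k_1 = 0.7280 d⁻¹ and 1 − D₀(k_a−k_1)/(k_1 L₀) = 1 − 1.87×0.7280/(0.312×41.8) = 0.8956, so
t_c = ln(3.333 × 0.8956) / 0.7280 = 1.094 / 0.7280 = 1.502 d.
D_c = (k_1/k_a) L₀ e^(−k_1 t_c) = (0.312/1.04) × 41.8 × e^(−0.312×1.502) = 0.3000 × 41.8 × 0.6258 = 7.847 mg/L.
Minimum DO = C_s − D_c = 9.84 − 7.847 = 1.993 mg/L.
x_c = v t_c = 0.888 m/s × 1.502 d × 86400 s/d = 115300 m ≈ 115 km.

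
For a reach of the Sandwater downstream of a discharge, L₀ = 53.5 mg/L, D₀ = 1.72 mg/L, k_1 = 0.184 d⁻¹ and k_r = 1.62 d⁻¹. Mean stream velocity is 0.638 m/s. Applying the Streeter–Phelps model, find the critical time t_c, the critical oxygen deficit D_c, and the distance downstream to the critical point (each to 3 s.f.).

t_c = [1/(k_r−k_1)] ln[(k_r/k_1)(1 − D₀(k_r−k_1)/(k_1 L₀))]
= [1/(1.62−0.184)] ln[(1.62/0.184)(1 − 1.72×1.436/(0.184×53.5))]
= (1/1.436) ln[8.804 × 0.7491] = 0.6964 × ln(6.595) = 0.6964 × 1.886 = 1.314 d.
D_c = (k_1/k_r) L₀ e^(−k_1 t_c) = (0.184/1.62) × 53.5 × e^(−0.184×1.314) = 0.1136 × 53.5 × 0.7853 = 4.772 mg/L.
x_c = v t_c = 0.638 m/s × 1.314 d × 86400 s/d = 72410 m ≈ 72.4 km.

t_c ≈ 1.31 d; D_c ≈ 4.77 mg/L; x_c ≈ 72.4 km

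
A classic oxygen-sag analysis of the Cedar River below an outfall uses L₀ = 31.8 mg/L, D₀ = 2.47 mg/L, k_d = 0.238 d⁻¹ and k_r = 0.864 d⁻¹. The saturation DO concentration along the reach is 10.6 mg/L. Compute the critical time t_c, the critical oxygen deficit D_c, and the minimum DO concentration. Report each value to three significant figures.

With k_r/k_d = 3.630 and 1 − D₀(k_r−k_d)/(k_d L₀) = 0.7957,
t_c = ln(3.630 × 0.7957) / (0.864 − 0.238) = ln(2.889) / 0.6260 = 1.061/0.6260 = 1.695 d.
D_c = (k_d/k_r) L₀ e^(−k_d t_c) = (0.238/0.864) × 31.8 × e^(−0.238×1.695) = 0.2755 × 31.8 × 0.6681 = 5.852 mg/L.
Minimum DO = C_s − D_c = 10.6 − 5.852 = 4.748 mg/L.

t_c ≈ 1.69 d; D_c ≈ 5.85 mg/L; min DO ≈ 4.75 mg/L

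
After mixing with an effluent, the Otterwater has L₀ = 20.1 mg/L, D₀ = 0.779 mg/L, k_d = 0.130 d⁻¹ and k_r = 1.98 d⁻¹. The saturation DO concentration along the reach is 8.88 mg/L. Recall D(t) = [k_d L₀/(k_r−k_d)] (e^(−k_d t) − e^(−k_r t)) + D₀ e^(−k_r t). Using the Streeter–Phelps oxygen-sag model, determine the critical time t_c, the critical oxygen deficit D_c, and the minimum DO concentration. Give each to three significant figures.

At the critical point dD/dt = 0, so k_d L₀ e^(−k_d t) = k_r D. Substituting D(t) from the Streeter–Phelps equation and solving for t gives
t_c = ln[(k_r/k_d)(1 − D₀(k_r−k_d)/(k_d L₀))] / (k_r−k_d).
Here k_r−k_d = 1.850 d⁻¹ and 1 − D₀(k_r−k_d)/(k_d L₀) = 1 − 0.779×1.850/(0.130×20.1) = 0.4485, so
t_c = ln(15.23 × 0.4485) / 1.850 = 1.921 / 1.850 = 1.039 d.
L(t_c) = L₀ e^(−k_d t_c) = 20.1 × 0.8737 = 17.56 mg/L, and at the critical point k_r D_c = k_d L, so D_c = (0.130/1.98) × 17.56 = 1.153 mg/L.
Minimum DO = C_s − D_c = 8.88 − 1.153 = 7.727 mg/L.

t_c ≈ 1.04 d; D_c ≈ 1.15 mg/L; min DO ≈ 7.73 mg/L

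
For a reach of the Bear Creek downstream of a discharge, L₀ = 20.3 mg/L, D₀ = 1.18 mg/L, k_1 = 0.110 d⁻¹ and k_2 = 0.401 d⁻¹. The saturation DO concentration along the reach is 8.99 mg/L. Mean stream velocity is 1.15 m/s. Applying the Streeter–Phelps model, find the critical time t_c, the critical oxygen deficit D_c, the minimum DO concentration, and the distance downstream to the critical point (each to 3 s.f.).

t_c ≈ 3.87 d; D_c ≈ 3.64 mg/L; min DO ≈ 5.35 mg/L; x_c ≈ 385 km

t_c = [1/(k_2−k_1)] ln[(k_2/k_1)(1 − D₀(k_2−k_1)/(k_1 L₀))]
= [1/(0.401−0.110)] ln[(0.401/0.110)(1 − 1.18×0.2910/(0.110×20.3))]
= (1/0.2910) ln[3.645 × 0.8462] = 3.436 × ln(3.085) = 3.436 × 1.127 = 3.871 d.
D_c = (k_1/k_2) L₀ e^(−k_1 t_c) = (0.110/0.401) × 20.3 × e^(−0.110×3.871) = 0.2743 × 20.3 × 0.6532 = 3.638 mg/L.
Minimum DO = C_s − D_c = 8.99 − 3.638 = 5.352 mg/L.
x_c = v t_c = 1.15 m/s × 3.871 d × 86400 s/d = 384600 m ≈ 385 km.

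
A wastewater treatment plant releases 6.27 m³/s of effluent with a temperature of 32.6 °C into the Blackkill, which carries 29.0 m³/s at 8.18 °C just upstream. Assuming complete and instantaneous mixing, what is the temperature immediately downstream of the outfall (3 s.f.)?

12.5 °C

Flow-weighted mixing: C = (Q_r C_r + Q_w C_w)/(Q_r + Q_w)
= (29.0×8.18 + 6.27×32.6)/(29.0 + 6.27) = 441.6/35.27 = 12.52 °C.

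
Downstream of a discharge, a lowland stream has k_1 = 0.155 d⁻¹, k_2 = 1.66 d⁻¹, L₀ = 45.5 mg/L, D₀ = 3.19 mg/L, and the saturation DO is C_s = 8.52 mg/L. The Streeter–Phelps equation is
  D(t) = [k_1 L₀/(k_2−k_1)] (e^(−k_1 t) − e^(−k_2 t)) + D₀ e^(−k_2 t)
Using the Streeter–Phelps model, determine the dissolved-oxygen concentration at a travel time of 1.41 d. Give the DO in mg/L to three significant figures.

k_1 L₀/(k_2−k_1) = 0.155×45.5/(1.66−0.155) = 7.053/1.505 = 4.686 mg/L.
e^(−k_1 t) = e^(−0.155×1.410) = 0.8037; e^(−k_2 t) = e^(−1.66×1.410) = 0.09627.
D = 4.686 × (0.8037 − 0.09627) + 3.19 × 0.09627 = 3.315 + 0.3071 = 3.622 mg/L.
DO = C_s − D = 8.52 − 3.622 = 4.898 mg/L.

DO ≈ 4.90 mg/L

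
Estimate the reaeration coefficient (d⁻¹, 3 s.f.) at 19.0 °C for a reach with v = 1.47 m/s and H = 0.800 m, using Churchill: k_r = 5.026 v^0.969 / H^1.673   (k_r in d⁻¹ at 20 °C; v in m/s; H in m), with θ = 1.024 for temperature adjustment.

k_r(20) = 5.026 × 1.47^0.969 / 0.800^1.673 = 5.026 × 1.453 / 0.6884 = 10.60 d⁻¹.
k_r(19.0) = 10.60 × 1.024^(19.0−20) = 10.60 × 0.9766 = 10.36 d⁻¹.

k_r ≈ 10.4 d⁻¹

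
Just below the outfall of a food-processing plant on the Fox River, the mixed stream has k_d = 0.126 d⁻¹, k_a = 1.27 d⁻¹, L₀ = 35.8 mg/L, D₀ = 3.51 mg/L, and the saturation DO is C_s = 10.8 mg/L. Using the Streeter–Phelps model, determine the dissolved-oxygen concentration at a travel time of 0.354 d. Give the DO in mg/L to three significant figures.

DO ≈ 7.31 mg/L

k_d L₀/(k_a−k_d) = 0.126×35.8/(1.27−0.126) = 4.511/1.144 = 3.943 mg/L.
e^(−k_d t) = e^(−0.126×0.3540) = 0.9564; e^(−k_a t) = e^(−1.27×0.3540) = 0.6379.
D = 3.943 × (0.9564 − 0.6379) + 3.51 × 0.6379 = 1.256 + 2.239 = 3.495 mg/L.
DO = C_s − D = 10.8 − 3.495 = 7.305 mg/L.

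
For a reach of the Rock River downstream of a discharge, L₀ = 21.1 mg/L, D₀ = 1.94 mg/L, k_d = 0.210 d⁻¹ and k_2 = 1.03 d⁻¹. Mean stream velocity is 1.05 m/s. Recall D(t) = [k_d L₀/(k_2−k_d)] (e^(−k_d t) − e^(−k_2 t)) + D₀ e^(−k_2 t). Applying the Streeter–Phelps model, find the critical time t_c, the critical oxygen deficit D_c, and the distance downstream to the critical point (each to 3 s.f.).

With k_2/k_d = 4.905 and 1 − D₀(k_2−k_d)/(k_d L₀) = 0.6410,
t_c = ln(4.905 × 0.6410) / (1.03 − 0.210) = ln(3.144) / 0.8200 = 1.145/0.8200 = 1.397 d.
L(t_c) = L₀ e^(−k_d t_c) = 21.1 × 0.7458 = 15.74 mg/L, and at the critical point k_2 D_c = k_d L, so D_c = (0.210/1.03) × 15.74 = 3.208 mg/L.
x_c = v t_c = 1.05 m/s × 1.397 d × 86400 s/d = 126700 m ≈ 127 km.

t_c ≈ 1.40 d; D_c ≈ 3.21 mg/L; x_c ≈ 127 km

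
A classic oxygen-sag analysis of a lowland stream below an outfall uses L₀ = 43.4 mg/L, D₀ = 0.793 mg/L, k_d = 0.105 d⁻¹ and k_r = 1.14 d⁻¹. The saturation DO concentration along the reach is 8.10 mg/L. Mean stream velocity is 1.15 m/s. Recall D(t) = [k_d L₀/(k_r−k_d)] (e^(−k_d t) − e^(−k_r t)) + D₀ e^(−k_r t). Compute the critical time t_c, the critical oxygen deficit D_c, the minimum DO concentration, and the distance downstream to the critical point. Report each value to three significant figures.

t_c = [1/(k_r−k_d)] ln[(k_r/k_d)(1 − D₀(k_r−k_d)/(k_d L₀))]
= [1/(1.14−0.105)] ln[(1.14/0.105)(1 − 0.793×1.035/(0.105×43.4))]
= (1/1.035) ln[10.86 × 0.8199] = 0.9662 × ln(8.902) = 0.9662 × 2.186 = 2.112 d.
L(t_c) = L₀ e^(−k_d t_c) = 43.4 × 0.8011 = 34.77 mg/L, and at the critical point k_r D_c = k_d L, so D_c = (0.105/1.14) × 34.77 = 3.202 mg/L.
Minimum DO = C_s − D_c = 8.10 − 3.202 = 4.898 mg/L.
x_c = v t_c = 1.15 m/s × 2.112 d × 86400 s/d = 209900 m ≈ 210 km.

t_c ≈ 2.11 d; D_c ≈ 3.20 mg/L; min DO ≈ 4.90 mg/L; x_c ≈ 210 km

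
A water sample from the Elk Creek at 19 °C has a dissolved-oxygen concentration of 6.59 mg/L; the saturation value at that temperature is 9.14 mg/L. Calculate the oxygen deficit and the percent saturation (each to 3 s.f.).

D ≈ 2.55 mg/L; 72.1 % saturation

D = C_s − C = 9.14 − 6.59 = 2.55 mg/L.
% saturation = 6.59/9.14 × 100 = 72.1 %.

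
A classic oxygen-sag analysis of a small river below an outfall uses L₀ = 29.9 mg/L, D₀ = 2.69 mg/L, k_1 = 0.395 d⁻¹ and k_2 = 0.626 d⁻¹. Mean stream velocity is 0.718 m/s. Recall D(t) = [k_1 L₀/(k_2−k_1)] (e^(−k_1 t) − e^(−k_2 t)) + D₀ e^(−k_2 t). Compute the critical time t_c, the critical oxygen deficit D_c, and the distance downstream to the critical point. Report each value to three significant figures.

At the critical point dD/dt = 0, so k_1 L₀ e^(−k_1 t) = k_2 D. Substituting D(t) from the Streeter–Phelps equation and solving for t gives
t_c = ln[(k_2/k_1)(1 − D₀(k_2−k_1)/(k_1 L₀))] / (k_2−k_1).
Here k_2−k_1 = 0.2310 d⁻¹ and 1 − D₀(k_2−k_1)/(k_1 L₀) = 1 − 2.69×0.2310/(0.395×29.9) = 0.9474, so
t_c = ln(1.585 × 0.9474) / 0.2310 = 0.4064 / 0.2310 = 1.759 d.
D_c = (k_1/k_2) L₀ e^(−k_1 t_c) = (0.395/0.626) × 29.9 × e^(−0.395×1.759) = 0.6310 × 29.9 × 0.4991 = 9.416 mg/L.
x_c = v t_c = 0.718 m/s × 1.759 d × 86400 s/d = 109100 m ≈ 109 km.

t_c ≈ 1.76 d; D_c ≈ 9.42 mg/L; x_c ≈ 109 km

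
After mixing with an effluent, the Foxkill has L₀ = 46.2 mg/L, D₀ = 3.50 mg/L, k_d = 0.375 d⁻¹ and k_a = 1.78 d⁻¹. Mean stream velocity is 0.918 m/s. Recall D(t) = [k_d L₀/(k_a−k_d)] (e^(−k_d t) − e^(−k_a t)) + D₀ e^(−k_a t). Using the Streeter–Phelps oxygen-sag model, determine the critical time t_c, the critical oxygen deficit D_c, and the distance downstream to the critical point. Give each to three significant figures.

t_c ≈ 0.871 d; D_c ≈ 7.02 mg/L; x_c ≈ 69.1 km

With k_a/k_d = 4.747 and 1 − D₀(k_a−k_d)/(k_d L₀) = 0.7162,
t_c = ln(4.747 × 0.7162) / (1.78 − 0.375) = ln(3.399) / 1.405 = 1.224/1.405 = 0.8709 d.
D_c = (k_d/k_a) L₀ e^(−k_d t_c) = (0.375/1.78) × 46.2 × e^(−0.375×0.8709) = 0.2107 × 46.2 × 0.7214 = 7.021 mg/L.
x_c = v t_c = 0.918 m/s × 0.8709 d × 86400 s/d = 69070 m ≈ 69.1 km.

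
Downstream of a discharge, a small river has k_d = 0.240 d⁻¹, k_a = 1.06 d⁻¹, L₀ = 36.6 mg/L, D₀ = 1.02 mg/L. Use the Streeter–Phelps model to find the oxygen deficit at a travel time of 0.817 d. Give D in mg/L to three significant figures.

k_d L₀/(k_a−k_d) = 0.240×36.6/(1.06−0.240) = 8.784/0.8200 = 10.71 mg/L.
e^(−k_d t) = e^(−0.240×0.8170) = 0.8219; e^(−k_a t) = e^(−1.06×0.8170) = 0.4206.
D = 10.71 × (0.8219 − 0.4206) + 1.02 × 0.4206 = 4.299 + 0.4290 = 4.728 mg/L.

D ≈ 4.73 mg/L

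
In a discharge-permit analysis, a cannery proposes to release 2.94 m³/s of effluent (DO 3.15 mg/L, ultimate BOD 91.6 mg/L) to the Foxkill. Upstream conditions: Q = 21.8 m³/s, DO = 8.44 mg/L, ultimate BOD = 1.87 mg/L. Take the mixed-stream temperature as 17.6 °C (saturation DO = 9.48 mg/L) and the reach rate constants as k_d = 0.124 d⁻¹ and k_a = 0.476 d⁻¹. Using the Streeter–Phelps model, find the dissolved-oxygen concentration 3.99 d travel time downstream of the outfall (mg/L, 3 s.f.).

Mixed DO = (21.8×8.44 + 2.94×3.15)/(21.8+2.94) = 193.3/24.74 = 7.811 mg/L.
Mixed L₀ = (21.8×1.87 + 2.94×91.6)/(24.74) = 310.1/24.74 = 12.53 mg/L.
Initial deficit D₀ = C_s − DO₀ = 9.48 − 7.811 = 1.669 mg/L.
D(3.99) = [0.124×12.53/(0.476−0.124)](e^(−0.124×3.99) − e^(−0.476×3.99)) + 1.669 e^(−0.476×3.99)
= 4.415 × (0.6097 − 0.1497) + 1.669 × 0.1497 = 2.281 mg/L.
DO = 9.48 − 2.281 = 7.199 mg/L.

DO ≈ 7.20 mg/L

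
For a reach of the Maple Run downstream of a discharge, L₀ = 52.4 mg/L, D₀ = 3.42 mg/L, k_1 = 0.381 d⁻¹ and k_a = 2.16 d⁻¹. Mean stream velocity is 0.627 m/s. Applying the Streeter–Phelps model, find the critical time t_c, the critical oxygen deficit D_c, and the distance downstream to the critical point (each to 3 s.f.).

t_c ≈ 0.771 d; D_c ≈ 6.89 mg/L; x_c ≈ 41.8 km

With k_a/k_1 = 5.669 and 1 − D₀(k_a−k_1)/(k_1 L₀) = 0.6952,
t_c = ln(5.669 × 0.6952) / (2.16 − 0.381) = ln(3.942) / 1.779 = 1.372/1.779 = 0.7710 d.
L(t_c) = L₀ e^(−k_1 t_c) = 52.4 × 0.7455 = 39.06 mg/L, and at the critical point k_a D_c = k_1 L, so D_c = (0.381/2.16) × 39.06 = 6.890 mg/L.
x_c = v t_c = 0.627 m/s × 0.7710 d × 86400 s/d = 41770 m ≈ 41.8 km.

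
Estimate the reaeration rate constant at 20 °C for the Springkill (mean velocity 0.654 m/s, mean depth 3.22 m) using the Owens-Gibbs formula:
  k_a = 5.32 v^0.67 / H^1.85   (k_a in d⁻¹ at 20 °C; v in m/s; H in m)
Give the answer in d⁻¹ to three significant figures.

k_a ≈ 0.460 d⁻¹

k_a = 5.32 × 0.654^0.67 / 3.22^1.85 = 5.32 × 0.7524 / 8.700 = 0.4601 d⁻¹.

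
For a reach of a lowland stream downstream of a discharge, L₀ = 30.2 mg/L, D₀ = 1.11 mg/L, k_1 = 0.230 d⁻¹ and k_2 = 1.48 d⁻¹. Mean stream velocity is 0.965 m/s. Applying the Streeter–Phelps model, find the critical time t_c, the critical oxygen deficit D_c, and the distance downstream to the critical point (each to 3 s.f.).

At the critical point dD/dt = 0, so k_1 L₀ e^(−k_1 t) = k_2 D. Substituting D(t) from the Streeter–Phelps equation and solving for t gives
t_c = ln[(k_2/k_1)(1 − D₀(k_2−k_1)/(k_1 L₀))] / (k_2−k_1).
Here k_2−k_1 = 1.250 d⁻¹ and 1 − D₀(k_2−k_1)/(k_1 L₀) = 1 − 1.11×1.250/(0.230×30.2) = 0.8002, so
t_c = ln(6.435 × 0.8002) / 1.250 = 1.639 / 1.250 = 1.311 d.
D_c = (k_1/k_2) L₀ e^(−k_1 t_c) = (0.230/1.48) × 30.2 × e^(−0.230×1.311) = 0.1554 × 30.2 × 0.7397 = 3.471 mg/L.
x_c = v t_c = 0.965 m/s × 1.311 d × 86400 s/d = 109300 m ≈ 109 km.

t_c ≈ 1.31 d; D_c ≈ 3.47 mg/L; x_c ≈ 109 km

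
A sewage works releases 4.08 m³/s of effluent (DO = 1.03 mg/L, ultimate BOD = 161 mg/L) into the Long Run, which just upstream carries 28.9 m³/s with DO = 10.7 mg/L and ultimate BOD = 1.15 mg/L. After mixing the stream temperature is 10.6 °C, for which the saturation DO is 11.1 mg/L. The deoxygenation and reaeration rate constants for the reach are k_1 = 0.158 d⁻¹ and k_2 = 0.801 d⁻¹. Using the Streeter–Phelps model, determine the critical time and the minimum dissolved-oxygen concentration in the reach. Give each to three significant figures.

t_c ≈ 1.95 d; minimum DO ≈ 8.07 mg/L

Mixed DO = (28.9×10.7 + 4.08×1.03)/(28.9+4.08) = 313.4/32.98 = 9.504 mg/L.
Mixed L₀ = (28.9×1.15 + 4.08×161)/(32.98) = 690.1/32.98 = 20.93 mg/L.
Initial deficit D₀ = C_s − DO₀ = 11.1 − 9.504 = 1.596 mg/L.
t_c = (1/0.6430) ln[(0.801/0.158)(1 − 1.596×0.6430/(0.158×20.93))] = 1.555 × ln(3.496) = 1.946 d.
D_c = (0.158/0.801) × 20.93 × e^(−0.158×1.946) = 0.1973 × 20.93 × 0.7353 = 3.035 mg/L.
Minimum DO = 11.1 − 3.035 = 8.065 mg/L.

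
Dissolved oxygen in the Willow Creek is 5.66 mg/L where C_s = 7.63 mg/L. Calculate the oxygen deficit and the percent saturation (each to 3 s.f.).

D ≈ 1.97 mg/L; 74.2 % saturation

D = C_s − C = 7.63 − 5.66 = 1.97 mg/L.
% saturation = 5.66/7.63 × 100 = 74.2 %.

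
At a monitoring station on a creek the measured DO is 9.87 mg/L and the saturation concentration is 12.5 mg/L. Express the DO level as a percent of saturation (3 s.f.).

79.0 % saturation

% saturation = C/C_s × 100 = 9.87/12.5 × 100 = 79.0 %.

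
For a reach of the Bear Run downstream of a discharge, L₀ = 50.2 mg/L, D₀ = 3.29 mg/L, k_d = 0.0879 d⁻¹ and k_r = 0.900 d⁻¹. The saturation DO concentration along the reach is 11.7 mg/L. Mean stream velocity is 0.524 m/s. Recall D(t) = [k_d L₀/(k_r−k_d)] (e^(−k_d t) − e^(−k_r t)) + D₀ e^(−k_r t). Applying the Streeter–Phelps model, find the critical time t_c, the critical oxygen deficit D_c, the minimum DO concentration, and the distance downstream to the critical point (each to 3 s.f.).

t_c = [1/(k_r−k_d)] ln[(k_r/k_d)(1 − D₀(k_r−k_d)/(k_d L₀))]
= [1/(0.900−0.0879)] ln[(0.900/0.0879)(1 − 3.29×0.8121/(0.0879×50.2))]
= (1/0.8121) ln[10.24 × 0.3945] = 1.231 × ln(4.039) = 1.231 × 1.396 = 1.719 d.
D_c = (k_d/k_r) L₀ e^(−k_d t_c) = (0.0879/0.900) × 50.2 × e^(−0.0879×1.719) = 0.09767 × 50.2 × 0.8598 = 4.215 mg/L.
Minimum DO = C_s − D_c = 11.7 − 4.215 = 7.485 mg/L.
x_c = v t_c = 0.524 m/s × 1.719 d × 86400 s/d = 77830 m ≈ 77.8 km.

t_c ≈ 1.72 d; D_c ≈ 4.22 mg/L; min DO ≈ 7.48 mg/L; x_c ≈ 77.8 km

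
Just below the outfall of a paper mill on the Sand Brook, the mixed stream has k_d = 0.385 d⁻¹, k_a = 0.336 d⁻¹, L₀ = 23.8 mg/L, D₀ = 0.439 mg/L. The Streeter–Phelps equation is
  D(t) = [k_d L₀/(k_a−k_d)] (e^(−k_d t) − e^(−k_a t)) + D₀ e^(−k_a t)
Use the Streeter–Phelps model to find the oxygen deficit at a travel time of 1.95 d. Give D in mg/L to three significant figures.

D ≈ 9.08 mg/L

k_d L₀/(k_a−k_d) = 0.385×23.8/(0.336−0.385) = 9.163/-0.04900 = -187.0 mg/L.
e^(−k_d t) = e^(−0.385×1.950) = 0.4720; e^(−k_a t) = e^(−0.336×1.950) = 0.5193.
D = -187.0 × (0.4720 − 0.5193) + 0.439 × 0.5193 = 8.850 + 0.2280 = 9.078 mg/L.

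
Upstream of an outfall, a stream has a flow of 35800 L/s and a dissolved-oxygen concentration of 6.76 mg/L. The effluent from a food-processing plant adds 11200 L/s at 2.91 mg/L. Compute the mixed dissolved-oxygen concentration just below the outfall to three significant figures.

5.84 mg/L

Flow-weighted mixing: C = (Q_r C_r + Q_w C_w)/(Q_r + Q_w)
= (35800×6.76 + 11200×2.91)/(35800 + 11200) = 274600/47000 = 5.843 mg/L.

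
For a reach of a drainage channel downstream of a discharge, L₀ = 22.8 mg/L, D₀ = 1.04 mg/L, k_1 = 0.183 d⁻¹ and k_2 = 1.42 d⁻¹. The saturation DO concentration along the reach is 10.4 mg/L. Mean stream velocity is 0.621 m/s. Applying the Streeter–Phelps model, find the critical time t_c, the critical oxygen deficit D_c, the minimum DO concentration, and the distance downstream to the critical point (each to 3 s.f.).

t_c = [1/(k_2−k_1)] ln[(k_2/k_1)(1 − D₀(k_2−k_1)/(k_1 L₀))]
= [1/(1.42−0.183)] ln[(1.42/0.183)(1 − 1.04×1.237/(0.183×22.8))]
= (1/1.237) ln[7.760 × 0.6917] = 0.8084 × ln(5.367) = 0.8084 × 1.680 = 1.358 d.
D_c = (k_1/k_2) L₀ e^(−k_1 t_c) = (0.183/1.42) × 22.8 × e^(−0.183×1.358) = 0.1289 × 22.8 × 0.7799 = 2.292 mg/L.
Minimum DO = C_s − D_c = 10.4 − 2.292 = 8.108 mg/L.
x_c = v t_c = 0.621 m/s × 1.358 d × 86400 s/d = 72880 m ≈ 72.9 km.

t_c ≈ 1.36 d; D_c ≈ 2.29 mg/L; min DO ≈ 8.11 mg/L; x_c ≈ 72.9 km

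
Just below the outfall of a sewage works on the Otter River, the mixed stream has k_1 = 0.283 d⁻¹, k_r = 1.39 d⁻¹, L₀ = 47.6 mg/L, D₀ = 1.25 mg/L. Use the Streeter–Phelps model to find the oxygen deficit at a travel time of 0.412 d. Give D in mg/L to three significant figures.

k_1 L₀/(k_r−k_1) = 0.283×47.6/(1.39−0.283) = 13.47/1.107 = 12.17 mg/L.
e^(−k_1 t) = e^(−0.283×0.4120) = 0.8899; e^(−k_r t) = e^(−1.39×0.4120) = 0.5640.
D = 12.17 × (0.8899 − 0.5640) + 1.25 × 0.5640 = 3.966 + 0.7050 = 4.671 mg/L.

D ≈ 4.67 mg/L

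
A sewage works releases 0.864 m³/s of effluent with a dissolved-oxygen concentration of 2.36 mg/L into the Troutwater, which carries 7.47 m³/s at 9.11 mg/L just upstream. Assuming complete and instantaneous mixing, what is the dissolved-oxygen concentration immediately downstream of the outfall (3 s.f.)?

Flow-weighted mixing: C = (Q_r C_r + Q_w C_w)/(Q_r + Q_w)
= (7.47×9.11 + 0.864×2.36)/(7.47 + 0.864) = 70.09/8.334 = 8.410 mg/L.

8.41 mg/L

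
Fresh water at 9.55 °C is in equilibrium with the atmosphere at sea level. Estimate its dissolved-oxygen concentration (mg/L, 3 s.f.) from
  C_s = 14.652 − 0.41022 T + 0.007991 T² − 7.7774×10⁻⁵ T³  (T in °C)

C_s = 14.652 − 0.41022×9.55 + 0.007991×9.55² − 7.7774×10⁻⁵×9.55³ = 11.40 mg/L.

C_s ≈ 11.4 mg/L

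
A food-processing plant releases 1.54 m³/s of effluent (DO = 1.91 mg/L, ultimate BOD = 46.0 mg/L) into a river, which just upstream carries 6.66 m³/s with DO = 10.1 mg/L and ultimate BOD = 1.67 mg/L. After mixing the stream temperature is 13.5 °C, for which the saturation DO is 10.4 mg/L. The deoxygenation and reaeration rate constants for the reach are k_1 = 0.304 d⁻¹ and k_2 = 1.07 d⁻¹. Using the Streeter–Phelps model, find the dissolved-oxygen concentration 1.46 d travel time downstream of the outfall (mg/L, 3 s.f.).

Mixed DO = (6.66×10.1 + 1.54×1.91)/(6.66+1.54) = 70.21/8.200 = 8.562 mg/L.
Mixed L₀ = (6.66×1.67 + 1.54×46.0)/(8.200) = 81.96/8.200 = 9.995 mg/L.
Initial deficit D₀ = C_s − DO₀ = 10.4 − 8.562 = 1.838 mg/L.
D(1.46) = [0.304×9.995/(1.07−0.304)](e^(−0.304×1.46) − e^(−1.07×1.46)) + 1.838 e^(−1.07×1.46)
= 3.967 × (0.6416 − 0.2097) + 1.838 × 0.2097 = 2.099 mg/L.
DO = 10.4 − 2.099 = 8.301 mg/L.

DO ≈ 8.30 mg/L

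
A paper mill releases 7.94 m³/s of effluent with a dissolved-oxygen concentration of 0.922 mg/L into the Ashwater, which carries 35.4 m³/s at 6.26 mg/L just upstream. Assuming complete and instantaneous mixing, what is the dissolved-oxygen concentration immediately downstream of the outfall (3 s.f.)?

Flow-weighted mixing: C = (Q_r C_r + Q_w C_w)/(Q_r + Q_w)
= (35.4×6.26 + 7.94×0.922)/(35.4 + 7.94) = 228.9/43.34 = 5.282 mg/L.

5.28 mg/L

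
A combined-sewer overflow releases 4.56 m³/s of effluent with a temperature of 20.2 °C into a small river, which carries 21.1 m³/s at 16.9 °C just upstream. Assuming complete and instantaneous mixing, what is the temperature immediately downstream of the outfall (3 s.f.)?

17.5 °C

Flow-weighted mixing: C = (Q_r C_r + Q_w C_w)/(Q_r + Q_w)
= (21.1×16.9 + 4.56×20.2)/(21.1 + 4.56) = 448.7/25.66 = 17.49 °C.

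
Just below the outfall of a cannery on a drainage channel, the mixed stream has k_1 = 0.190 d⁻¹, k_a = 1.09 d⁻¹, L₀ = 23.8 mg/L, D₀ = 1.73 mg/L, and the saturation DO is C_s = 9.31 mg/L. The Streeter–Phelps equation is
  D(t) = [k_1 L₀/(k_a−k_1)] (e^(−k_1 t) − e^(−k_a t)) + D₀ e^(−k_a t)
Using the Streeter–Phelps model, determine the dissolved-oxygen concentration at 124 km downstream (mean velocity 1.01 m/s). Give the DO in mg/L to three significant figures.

Travel time t = x/v = 124 km / (1.01 m/s) = 124000 m / 1.01 m/s = 122800 s = 1.421 d.
k_1 L₀/(k_a−k_1) = 0.190×23.8/(1.09−0.190) = 4.522/0.9000 = 5.024 mg/L.
e^(−k_1 t) = e^(−0.190×1.421) = 0.7634; e^(−k_a t) = e^(−1.09×1.421) = 0.2125.
D = 5.024 × (0.7634 − 0.2125) + 1.73 × 0.2125 = 2.768 + 0.3676 = 3.136 mg/L.
DO = C_s − D = 9.31 − 3.136 = 6.174 mg/L.

DO ≈ 6.17 mg/L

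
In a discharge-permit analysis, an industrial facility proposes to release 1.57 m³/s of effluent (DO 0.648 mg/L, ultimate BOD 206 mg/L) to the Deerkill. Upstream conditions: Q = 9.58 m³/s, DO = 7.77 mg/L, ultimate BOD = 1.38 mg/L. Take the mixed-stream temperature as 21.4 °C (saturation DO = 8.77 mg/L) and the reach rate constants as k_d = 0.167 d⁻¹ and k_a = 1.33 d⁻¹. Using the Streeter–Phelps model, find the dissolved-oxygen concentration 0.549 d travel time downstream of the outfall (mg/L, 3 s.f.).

Mixed DO = (9.58×7.77 + 1.57×0.648)/(9.58+1.57) = 75.45/11.15 = 6.767 mg/L.
Mixed L₀ = (9.58×1.38 + 1.57×206)/(11.15) = 336.6/11.15 = 30.19 mg/L.
Initial deficit D₀ = C_s − DO₀ = 8.77 − 6.767 = 2.003 mg/L.
D(0.549) = [0.167×30.19/(1.33−0.167)](e^(−0.167×0.549) − e^(−1.33×0.549)) + 2.003 e^(−1.33×0.549)
= 4.335 × (0.9124 − 0.4818) + 2.003 × 0.4818 = 2.832 mg/L.
DO = 8.77 − 2.832 = 5.938 mg/L.

DO ≈ 5.94 mg/L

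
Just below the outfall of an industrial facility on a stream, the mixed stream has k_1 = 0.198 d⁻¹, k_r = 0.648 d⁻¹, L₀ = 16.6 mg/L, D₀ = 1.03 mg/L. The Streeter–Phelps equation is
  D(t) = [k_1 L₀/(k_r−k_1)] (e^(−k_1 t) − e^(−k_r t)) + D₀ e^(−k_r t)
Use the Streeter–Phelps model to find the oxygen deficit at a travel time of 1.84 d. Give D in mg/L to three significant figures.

k_1 L₀/(k_r−k_1) = 0.198×16.6/(0.648−0.198) = 3.287/0.4500 = 7.304 mg/L.
e^(−k_1 t) = e^(−0.198×1.840) = 0.6947; e^(−k_r t) = e^(−0.648×1.840) = 0.3035.
D = 7.304 × (0.6947 − 0.3035) + 1.03 × 0.3035 = 2.857 + 0.3126 = 3.170 mg/L.

D ≈ 3.17 mg/L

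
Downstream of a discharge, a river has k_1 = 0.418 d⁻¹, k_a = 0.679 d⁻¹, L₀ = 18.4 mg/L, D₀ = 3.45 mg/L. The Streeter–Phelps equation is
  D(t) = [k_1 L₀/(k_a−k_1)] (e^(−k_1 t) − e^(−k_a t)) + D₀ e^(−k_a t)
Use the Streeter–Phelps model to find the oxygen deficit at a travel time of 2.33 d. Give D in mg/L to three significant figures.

D ≈ 5.78 mg/L

k_1 L₀/(k_a−k_1) = 0.418×18.4/(0.679−0.418) = 7.691/0.2610 = 29.47 mg/L.
e^(−k_1 t) = e^(−0.418×2.330) = 0.3776; e^(−k_a t) = e^(−0.679×2.330) = 0.2055.
D = 29.47 × (0.3776 − 0.2055) + 3.45 × 0.2055 = 5.070 + 0.7091 = 5.779 mg/L.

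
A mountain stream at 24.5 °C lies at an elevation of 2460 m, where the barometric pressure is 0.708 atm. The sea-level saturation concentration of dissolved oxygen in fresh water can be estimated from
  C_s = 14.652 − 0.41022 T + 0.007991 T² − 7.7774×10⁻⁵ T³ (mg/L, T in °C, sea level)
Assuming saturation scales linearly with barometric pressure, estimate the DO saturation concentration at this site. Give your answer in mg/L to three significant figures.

At sea level: C_s = 14.652 − 0.41022×24.5 + 0.007991×24.5² − 7.7774×10⁻⁵×24.5³ = 8.254 mg/L.
Pressure correction: C_s' = 8.254 × 0.708 = 5.844 mg/L.

C_s ≈ 5.84 mg/L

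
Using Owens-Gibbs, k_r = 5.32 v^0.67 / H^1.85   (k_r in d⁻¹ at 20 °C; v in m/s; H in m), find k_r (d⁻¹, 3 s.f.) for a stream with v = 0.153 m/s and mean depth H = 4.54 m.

k_r ≈ 0.0921 d⁻¹

k_r = 5.32 × 0.153^0.67 / 4.54^1.85 = 5.32 × 0.2843 / 16.43 = 0.09207 d⁻¹.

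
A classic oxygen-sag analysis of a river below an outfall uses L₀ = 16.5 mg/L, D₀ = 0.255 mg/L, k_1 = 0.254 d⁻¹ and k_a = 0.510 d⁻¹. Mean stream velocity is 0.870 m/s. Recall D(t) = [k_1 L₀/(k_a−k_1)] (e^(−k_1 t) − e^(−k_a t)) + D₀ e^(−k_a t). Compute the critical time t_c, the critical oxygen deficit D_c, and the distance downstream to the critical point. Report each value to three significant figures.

t_c = [1/(k_a−k_1)] ln[(k_a/k_1)(1 − D₀(k_a−k_1)/(k_1 L₀))]
= [1/(0.510−0.254)] ln[(0.510/0.254)(1 − 0.255×0.2560/(0.254×16.5))]
= (1/0.2560) ln[2.008 × 0.9844] = 3.906 × ln(1.977) = 3.906 × 0.6814 = 2.662 d.
D_c = (k_1/k_a) L₀ e^(−k_1 t_c) = (0.254/0.510) × 16.5 × e^(−0.254×2.662) = 0.4980 × 16.5 × 0.5086 = 4.180 mg/L.
x_c = v t_c = 0.870 m/s × 2.662 d × 86400 s/d = 200100 m ≈ 200 km.

t_c ≈ 2.66 d; D_c ≈ 4.18 mg/L; x_c ≈ 200 km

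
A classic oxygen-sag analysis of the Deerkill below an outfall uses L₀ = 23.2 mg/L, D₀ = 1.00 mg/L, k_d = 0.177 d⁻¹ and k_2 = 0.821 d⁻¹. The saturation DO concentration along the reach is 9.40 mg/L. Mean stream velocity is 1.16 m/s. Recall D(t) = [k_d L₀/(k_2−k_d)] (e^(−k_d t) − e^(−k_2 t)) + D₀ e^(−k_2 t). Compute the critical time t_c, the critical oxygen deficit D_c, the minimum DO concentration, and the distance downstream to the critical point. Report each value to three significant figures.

t_c ≈ 2.12 d; D_c ≈ 3.44 mg/L; min DO ≈ 5.96 mg/L; x_c ≈ 212 km

t_c = [1/(k_2−k_d)] ln[(k_2/k_d)(1 − D₀(k_2−k_d)/(k_d L₀))]
= [1/(0.821−0.177)] ln[(0.821/0.177)(1 − 1.00×0.6440/(0.177×23.2))]
= (1/0.6440) ln[4.638 × 0.8432] = 1.553 × ln(3.911) = 1.553 × 1.364 = 2.118 d.
D_c = (k_d/k_2) L₀ e^(−k_d t_c) = (0.177/0.821) × 23.2 × e^(−0.177×2.118) = 0.2156 × 23.2 × 0.6874 = 3.438 mg/L.
Minimum DO = C_s − D_c = 9.40 − 3.438 = 5.962 mg/L.
x_c = v t_c = 1.16 m/s × 2.118 d × 86400 s/d = 212200 m ≈ 212 km.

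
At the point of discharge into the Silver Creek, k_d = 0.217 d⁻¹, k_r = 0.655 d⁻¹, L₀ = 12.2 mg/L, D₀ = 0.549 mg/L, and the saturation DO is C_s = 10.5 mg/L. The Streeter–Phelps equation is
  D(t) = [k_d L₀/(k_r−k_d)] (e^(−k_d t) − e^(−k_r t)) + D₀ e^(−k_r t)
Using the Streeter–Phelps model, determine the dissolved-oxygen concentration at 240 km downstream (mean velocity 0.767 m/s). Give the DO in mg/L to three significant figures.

DO ≈ 8.26 mg/L

Travel time t = x/v = 240 km / (0.767 m/s) = 240000 m / 0.767 m/s = 312900 s = 3.622 d.
k_d L₀/(k_r−k_d) = 0.217×12.2/(0.655−0.217) = 2.647/0.4380 = 6.044 mg/L.
e^(−k_d t) = e^(−0.217×3.622) = 0.4557; e^(−k_r t) = e^(−0.655×3.622) = 0.09328.
D = 6.044 × (0.4557 − 0.09328) + 0.549 × 0.09328 = 2.191 + 0.05121 = 2.242 mg/L.
DO = C_s − D = 10.5 − 2.242 = 8.258 mg/L.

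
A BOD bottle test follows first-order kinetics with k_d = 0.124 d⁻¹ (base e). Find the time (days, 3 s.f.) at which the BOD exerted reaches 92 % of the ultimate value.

t ≈ 20.4 d

y/L₀ = 1 − e^(−k_d t) = 0.92 ⇒ e^(−k_d t) = 0.0800
t = −ln(0.0800) / 0.124 = 2.526 / 0.124 = 20.37 d.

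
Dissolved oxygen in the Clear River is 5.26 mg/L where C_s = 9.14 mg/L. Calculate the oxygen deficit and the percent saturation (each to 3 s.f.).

D = C_s − C = 9.14 − 5.26 = 3.88 mg/L.
% saturation = 5.26/9.14 × 100 = 57.5 %.

D ≈ 3.88 mg/L; 57.5 % saturation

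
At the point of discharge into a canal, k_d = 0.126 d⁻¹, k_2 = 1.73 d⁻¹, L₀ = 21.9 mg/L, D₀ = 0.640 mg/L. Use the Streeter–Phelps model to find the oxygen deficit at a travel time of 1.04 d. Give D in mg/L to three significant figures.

D ≈ 1.33 mg/L

k_d L₀/(k_2−k_d) = 0.126×21.9/(1.73−0.126) = 2.759/1.604 = 1.720 mg/L.
e^(−k_d t) = e^(−0.126×1.040) = 0.8772; e^(−k_2 t) = e^(−1.73×1.040) = 0.1654.
D = 1.720 × (0.8772 − 0.1654) + 0.640 × 0.1654 = 1.224 + 0.1059 = 1.330 mg/L.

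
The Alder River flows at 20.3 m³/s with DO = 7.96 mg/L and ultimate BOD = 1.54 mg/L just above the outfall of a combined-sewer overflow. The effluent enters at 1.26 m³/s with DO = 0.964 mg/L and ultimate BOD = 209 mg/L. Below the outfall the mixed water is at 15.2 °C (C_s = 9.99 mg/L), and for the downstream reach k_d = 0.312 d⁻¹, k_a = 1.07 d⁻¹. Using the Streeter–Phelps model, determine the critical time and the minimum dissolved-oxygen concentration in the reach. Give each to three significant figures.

t_c ≈ 0.876 d; minimum DO ≈ 6.96 mg/L

Mixed DO = (20.3×7.96 + 1.26×0.964)/(20.3+1.26) = 162.8/21.56 = 7.551 mg/L.
Mixed L₀ = (20.3×1.54 + 1.26×209)/(21.56) = 294.6/21.56 = 13.66 mg/L.
Initial deficit D₀ = C_s − DO₀ = 9.99 − 7.551 = 2.439 mg/L.
t_c = (1/0.7580) ln[(1.07/0.312)(1 − 2.439×0.7580/(0.312×13.66))] = 1.319 × ln(1.942) = 0.8759 d.
D_c = (0.312/1.07) × 13.66 × e^(−0.312×0.8759) = 0.2916 × 13.66 × 0.7609 = 3.032 mg/L.
Minimum DO = 9.99 − 3.032 = 6.958 mg/L.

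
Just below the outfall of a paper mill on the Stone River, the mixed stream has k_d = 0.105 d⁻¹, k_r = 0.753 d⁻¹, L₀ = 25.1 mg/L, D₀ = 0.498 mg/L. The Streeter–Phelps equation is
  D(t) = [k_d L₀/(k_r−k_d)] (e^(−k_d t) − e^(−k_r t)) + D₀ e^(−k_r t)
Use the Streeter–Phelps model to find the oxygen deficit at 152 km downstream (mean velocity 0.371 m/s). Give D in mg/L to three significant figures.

Travel time t = x/v = 152 km / (0.371 m/s) = 152000 m / 0.371 m/s = 409700 s = 4.742 d.
k_d L₀/(k_r−k_d) = 0.105×25.1/(0.753−0.105) = 2.635/0.6480 = 4.067 mg/L.
e^(−k_d t) = e^(−0.105×4.742) = 0.6078; e^(−k_r t) = e^(−0.753×4.742) = 0.02814.
D = 4.067 × (0.6078 − 0.02814) + 0.498 × 0.02814 = 2.358 + 0.01401 = 2.372 mg/L.

D ≈ 2.37 mg/L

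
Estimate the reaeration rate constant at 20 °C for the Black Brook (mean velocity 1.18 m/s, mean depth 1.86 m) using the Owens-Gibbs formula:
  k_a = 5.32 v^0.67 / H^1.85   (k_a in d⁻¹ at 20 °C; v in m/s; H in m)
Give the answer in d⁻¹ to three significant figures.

k_a = 5.32 × 1.18^0.67 / 1.86^1.85 = 5.32 × 1.117 / 3.152 = 1.886 d⁻¹.

k_a ≈ 1.89 d⁻¹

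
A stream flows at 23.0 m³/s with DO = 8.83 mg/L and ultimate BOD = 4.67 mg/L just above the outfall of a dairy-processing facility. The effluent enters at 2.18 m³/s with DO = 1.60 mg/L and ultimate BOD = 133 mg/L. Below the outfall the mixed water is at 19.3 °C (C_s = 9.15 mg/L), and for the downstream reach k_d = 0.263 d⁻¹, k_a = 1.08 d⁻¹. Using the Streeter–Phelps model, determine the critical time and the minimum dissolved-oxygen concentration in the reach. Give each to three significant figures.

t_c ≈ 1.48 d; minimum DO ≈ 6.54 mg/L

Mixed DO = (23.0×8.83 + 2.18×1.60)/(23.0+2.18) = 206.6/25.18 = 8.204 mg/L.
Mixed L₀ = (23.0×4.67 + 2.18×133)/(25.18) = 397.4/25.18 = 15.78 mg/L.
Initial deficit D₀ = C_s − DO₀ = 9.15 − 8.204 = 0.9459 mg/L.
t_c = (1/0.8170) ln[(1.08/0.263)(1 − 0.9459×0.8170/(0.263×15.78))] = 1.224 × ln(3.342) = 1.477 d.
D_c = (0.263/1.08) × 15.78 × e^(−0.263×1.477) = 0.2435 × 15.78 × 0.6782 = 2.606 mg/L.
Minimum DO = 9.15 − 2.606 = 6.544 mg/L.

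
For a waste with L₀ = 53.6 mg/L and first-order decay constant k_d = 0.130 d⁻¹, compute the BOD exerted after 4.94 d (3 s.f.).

y ≈ 25.4 mg/L

y_t = L₀(1 − e^(−k_d t)) = 53.6 × (1 − e^(−0.130×4.94))
= 53.6 × (1 − 0.5261) = 53.6 × 0.4739 = 25.40 mg/L.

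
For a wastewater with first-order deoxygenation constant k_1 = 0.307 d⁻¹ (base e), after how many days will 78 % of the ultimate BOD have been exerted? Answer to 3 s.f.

y/L₀ = 1 − e^(−k_1 t) = 0.78 ⇒ e^(−k_1 t) = 0.220
t = −ln(0.220) / 0.307 = 1.514 / 0.307 = 4.932 d.

t ≈ 4.93 d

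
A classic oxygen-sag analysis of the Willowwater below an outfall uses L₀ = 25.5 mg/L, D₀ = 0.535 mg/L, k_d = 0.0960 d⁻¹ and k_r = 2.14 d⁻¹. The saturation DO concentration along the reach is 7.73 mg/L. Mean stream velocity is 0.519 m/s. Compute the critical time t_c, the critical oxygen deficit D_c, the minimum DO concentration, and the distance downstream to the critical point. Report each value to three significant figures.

t_c ≈ 1.23 d; D_c ≈ 1.02 mg/L; min DO ≈ 6.71 mg/L; x_c ≈ 55.1 km

t_c = [1/(k_r−k_d)] ln[(k_r/k_d)(1 − D₀(k_r−k_d)/(k_d L₀))]
= [1/(2.14−0.0960)] ln[(2.14/0.0960)(1 − 0.535×2.044/(0.0960×25.5))]
= (1/2.044) ln[22.29 × 0.5533] = 0.4892 × ln(12.33) = 0.4892 × 2.512 = 1.229 d.
L(t_c) = L₀ e^(−k_d t_c) = 25.5 × 0.8887 = 22.66 mg/L, and at the critical point k_r D_c = k_d L, so D_c = (0.0960/2.14) × 22.66 = 1.017 mg/L.
Minimum DO = C_s − D_c = 7.73 − 1.017 = 6.713 mg/L.
x_c = v t_c = 0.519 m/s × 1.229 d × 86400 s/d = 55120 m ≈ 55.1 km.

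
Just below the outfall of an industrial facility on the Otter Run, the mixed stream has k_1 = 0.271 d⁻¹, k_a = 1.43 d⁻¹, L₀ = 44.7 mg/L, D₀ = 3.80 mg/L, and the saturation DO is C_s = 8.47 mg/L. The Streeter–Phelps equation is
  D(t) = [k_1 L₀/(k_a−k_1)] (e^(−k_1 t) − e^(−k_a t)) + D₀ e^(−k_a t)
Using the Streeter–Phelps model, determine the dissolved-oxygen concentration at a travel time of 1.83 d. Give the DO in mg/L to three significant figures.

k_1 L₀/(k_a−k_1) = 0.271×44.7/(1.43−0.271) = 12.11/1.159 = 10.45 mg/L.
e^(−k_1 t) = e^(−0.271×1.830) = 0.6090; e^(−k_a t) = e^(−1.43×1.830) = 0.07303.
D = 10.45 × (0.6090 − 0.07303) + 3.80 × 0.07303 = 5.602 + 0.2775 = 5.879 mg/L.
DO = C_s − D = 8.47 − 5.879 = 2.591 mg/L.

DO ≈ 2.59 mg/L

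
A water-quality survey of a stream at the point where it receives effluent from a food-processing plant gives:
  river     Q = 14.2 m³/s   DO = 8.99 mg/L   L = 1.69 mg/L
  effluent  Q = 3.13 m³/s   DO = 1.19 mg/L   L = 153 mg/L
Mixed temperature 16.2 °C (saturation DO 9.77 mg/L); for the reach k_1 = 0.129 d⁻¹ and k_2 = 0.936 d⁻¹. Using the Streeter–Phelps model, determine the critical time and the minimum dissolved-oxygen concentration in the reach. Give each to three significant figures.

t_c ≈ 1.66 d; minimum DO ≈ 6.54 mg/L

Mixed DO = (14.2×8.99 + 3.13×1.19)/(14.2+3.13) = 131.4/17.33 = 7.581 mg/L.
Mixed L₀ = (14.2×1.69 + 3.13×153)/(17.33) = 502.9/17.33 = 29.02 mg/L.
Initial deficit D₀ = C_s − DO₀ = 9.77 − 7.581 = 2.189 mg/L.
t_c = (1/0.8070) ln[(0.936/0.129)(1 − 2.189×0.8070/(0.129×29.02))] = 1.239 × ln(3.832) = 1.665 d.
D_c = (0.129/0.936) × 29.02 × e^(−0.129×1.665) = 0.1378 × 29.02 × 0.8067 = 3.226 mg/L.
Minimum DO = 9.77 − 3.226 = 6.544 mg/L.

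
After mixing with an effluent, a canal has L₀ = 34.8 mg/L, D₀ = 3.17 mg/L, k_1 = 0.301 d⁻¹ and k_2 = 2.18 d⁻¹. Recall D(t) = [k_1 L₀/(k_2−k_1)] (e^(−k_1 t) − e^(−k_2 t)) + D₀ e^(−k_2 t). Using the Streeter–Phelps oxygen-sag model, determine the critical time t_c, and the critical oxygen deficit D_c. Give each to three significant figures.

t_c = [1/(k_2−k_1)] ln[(k_2/k_1)(1 − D₀(k_2−k_1)/(k_1 L₀))]
= [1/(2.18−0.301)] ln[(2.18/0.301)(1 − 3.17×1.879/(0.301×34.8))]
= (1/1.879) ln[7.243 × 0.4314] = 0.5322 × ln(3.124) = 0.5322 × 1.139 = 0.6063 d.
D_c = (k_1/k_2) L₀ e^(−k_1 t_c) = (0.301/2.18) × 34.8 × e^(−0.301×0.6063) = 0.1381 × 34.8 × 0.8332 = 4.003 mg/L.

t_c ≈ 0.606 d; D_c ≈ 4.00 mg/L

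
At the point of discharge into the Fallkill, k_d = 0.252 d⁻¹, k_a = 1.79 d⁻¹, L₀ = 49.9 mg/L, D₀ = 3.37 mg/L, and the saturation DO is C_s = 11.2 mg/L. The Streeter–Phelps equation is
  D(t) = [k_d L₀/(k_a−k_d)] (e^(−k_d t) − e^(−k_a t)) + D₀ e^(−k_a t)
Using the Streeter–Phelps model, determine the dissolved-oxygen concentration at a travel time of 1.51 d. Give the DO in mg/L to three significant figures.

DO ≈ 5.93 mg/L

k_d L₀/(k_a−k_d) = 0.252×49.9/(1.79−0.252) = 12.57/1.538 = 8.176 mg/L.
e^(−k_d t) = e^(−0.252×1.510) = 0.6835; e^(−k_a t) = e^(−1.79×1.510) = 0.06701.
D = 8.176 × (0.6835 − 0.06701) + 3.37 × 0.06701 = 5.041 + 0.2258 = 5.266 mg/L.
DO = C_s − D = 11.2 − 5.266 = 5.934 mg/L.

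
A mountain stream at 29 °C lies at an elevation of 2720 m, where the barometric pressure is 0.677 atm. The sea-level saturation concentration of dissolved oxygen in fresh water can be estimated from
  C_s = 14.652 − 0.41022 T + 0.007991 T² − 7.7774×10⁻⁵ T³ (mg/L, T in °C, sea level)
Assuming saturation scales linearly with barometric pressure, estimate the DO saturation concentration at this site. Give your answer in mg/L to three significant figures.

C_s ≈ 5.13 mg/L

At sea level: C_s = 14.652 − 0.41022×29 + 0.007991×29² − 7.7774×10⁻⁵×29³ = 7.579 mg/L.
Pressure correction: C_s' = 7.579 × 0.677 = 5.131 mg/L.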